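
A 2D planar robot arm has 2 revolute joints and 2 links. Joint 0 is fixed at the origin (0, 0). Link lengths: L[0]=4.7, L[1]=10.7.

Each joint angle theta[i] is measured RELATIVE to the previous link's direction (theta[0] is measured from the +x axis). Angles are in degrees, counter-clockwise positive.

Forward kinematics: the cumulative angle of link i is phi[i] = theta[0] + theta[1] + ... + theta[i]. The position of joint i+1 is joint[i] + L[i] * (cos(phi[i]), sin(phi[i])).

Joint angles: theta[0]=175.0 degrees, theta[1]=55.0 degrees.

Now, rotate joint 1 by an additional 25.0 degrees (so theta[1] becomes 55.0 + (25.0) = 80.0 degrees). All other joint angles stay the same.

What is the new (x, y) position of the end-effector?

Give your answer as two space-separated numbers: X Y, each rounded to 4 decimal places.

joint[0] = (0.0000, 0.0000)  (base)
link 0: phi[0] = 175 = 175 deg
  cos(175 deg) = -0.9962, sin(175 deg) = 0.0872
  joint[1] = (0.0000, 0.0000) + 4.7 * (-0.9962, 0.0872) = (0.0000 + -4.6821, 0.0000 + 0.4096) = (-4.6821, 0.4096)
link 1: phi[1] = 175 + 80 = 255 deg
  cos(255 deg) = -0.2588, sin(255 deg) = -0.9659
  joint[2] = (-4.6821, 0.4096) + 10.7 * (-0.2588, -0.9659) = (-4.6821 + -2.7694, 0.4096 + -10.3354) = (-7.4515, -9.9258)
End effector: (-7.4515, -9.9258)

Answer: -7.4515 -9.9258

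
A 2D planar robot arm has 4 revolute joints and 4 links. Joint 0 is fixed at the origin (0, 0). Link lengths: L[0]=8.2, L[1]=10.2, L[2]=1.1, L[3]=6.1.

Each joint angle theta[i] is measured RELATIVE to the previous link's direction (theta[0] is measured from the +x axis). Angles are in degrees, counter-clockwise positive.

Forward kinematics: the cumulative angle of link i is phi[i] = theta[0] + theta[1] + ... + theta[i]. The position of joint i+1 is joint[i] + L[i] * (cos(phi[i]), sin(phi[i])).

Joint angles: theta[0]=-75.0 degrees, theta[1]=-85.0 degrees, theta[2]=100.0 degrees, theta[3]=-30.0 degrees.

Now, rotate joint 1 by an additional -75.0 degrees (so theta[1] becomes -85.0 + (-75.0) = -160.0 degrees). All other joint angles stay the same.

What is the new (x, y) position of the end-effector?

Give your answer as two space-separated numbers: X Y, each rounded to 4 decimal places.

joint[0] = (0.0000, 0.0000)  (base)
link 0: phi[0] = -75 = -75 deg
  cos(-75 deg) = 0.2588, sin(-75 deg) = -0.9659
  joint[1] = (0.0000, 0.0000) + 8.2 * (0.2588, -0.9659) = (0.0000 + 2.1223, 0.0000 + -7.9206) = (2.1223, -7.9206)
link 1: phi[1] = -75 + -160 = -235 deg
  cos(-235 deg) = -0.5736, sin(-235 deg) = 0.8192
  joint[2] = (2.1223, -7.9206) + 10.2 * (-0.5736, 0.8192) = (2.1223 + -5.8505, -7.9206 + 8.3554) = (-3.7282, 0.4348)
link 2: phi[2] = -75 + -160 + 100 = -135 deg
  cos(-135 deg) = -0.7071, sin(-135 deg) = -0.7071
  joint[3] = (-3.7282, 0.4348) + 1.1 * (-0.7071, -0.7071) = (-3.7282 + -0.7778, 0.4348 + -0.7778) = (-4.5060, -0.3431)
link 3: phi[3] = -75 + -160 + 100 + -30 = -165 deg
  cos(-165 deg) = -0.9659, sin(-165 deg) = -0.2588
  joint[4] = (-4.5060, -0.3431) + 6.1 * (-0.9659, -0.2588) = (-4.5060 + -5.8921, -0.3431 + -1.5788) = (-10.3981, -1.9219)
End effector: (-10.3981, -1.9219)

Answer: -10.3981 -1.9219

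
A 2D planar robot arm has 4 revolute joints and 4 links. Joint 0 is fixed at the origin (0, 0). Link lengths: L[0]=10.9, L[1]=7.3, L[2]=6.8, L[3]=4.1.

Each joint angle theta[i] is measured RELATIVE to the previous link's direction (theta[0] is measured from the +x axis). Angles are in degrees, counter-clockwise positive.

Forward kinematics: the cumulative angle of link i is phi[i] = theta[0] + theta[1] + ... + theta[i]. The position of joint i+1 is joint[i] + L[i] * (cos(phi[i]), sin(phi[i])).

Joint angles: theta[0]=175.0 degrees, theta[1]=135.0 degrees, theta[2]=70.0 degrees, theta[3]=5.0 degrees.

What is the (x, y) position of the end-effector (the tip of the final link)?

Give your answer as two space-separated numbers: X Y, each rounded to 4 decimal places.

joint[0] = (0.0000, 0.0000)  (base)
link 0: phi[0] = 175 = 175 deg
  cos(175 deg) = -0.9962, sin(175 deg) = 0.0872
  joint[1] = (0.0000, 0.0000) + 10.9 * (-0.9962, 0.0872) = (0.0000 + -10.8585, 0.0000 + 0.9500) = (-10.8585, 0.9500)
link 1: phi[1] = 175 + 135 = 310 deg
  cos(310 deg) = 0.6428, sin(310 deg) = -0.7660
  joint[2] = (-10.8585, 0.9500) + 7.3 * (0.6428, -0.7660) = (-10.8585 + 4.6923, 0.9500 + -5.5921) = (-6.1662, -4.6421)
link 2: phi[2] = 175 + 135 + 70 = 380 deg
  cos(380 deg) = 0.9397, sin(380 deg) = 0.3420
  joint[3] = (-6.1662, -4.6421) + 6.8 * (0.9397, 0.3420) = (-6.1662 + 6.3899, -4.6421 + 2.3257) = (0.2237, -2.3164)
link 3: phi[3] = 175 + 135 + 70 + 5 = 385 deg
  cos(385 deg) = 0.9063, sin(385 deg) = 0.4226
  joint[4] = (0.2237, -2.3164) + 4.1 * (0.9063, 0.4226) = (0.2237 + 3.7159, -2.3164 + 1.7327) = (3.9396, -0.5837)
End effector: (3.9396, -0.5837)

Answer: 3.9396 -0.5837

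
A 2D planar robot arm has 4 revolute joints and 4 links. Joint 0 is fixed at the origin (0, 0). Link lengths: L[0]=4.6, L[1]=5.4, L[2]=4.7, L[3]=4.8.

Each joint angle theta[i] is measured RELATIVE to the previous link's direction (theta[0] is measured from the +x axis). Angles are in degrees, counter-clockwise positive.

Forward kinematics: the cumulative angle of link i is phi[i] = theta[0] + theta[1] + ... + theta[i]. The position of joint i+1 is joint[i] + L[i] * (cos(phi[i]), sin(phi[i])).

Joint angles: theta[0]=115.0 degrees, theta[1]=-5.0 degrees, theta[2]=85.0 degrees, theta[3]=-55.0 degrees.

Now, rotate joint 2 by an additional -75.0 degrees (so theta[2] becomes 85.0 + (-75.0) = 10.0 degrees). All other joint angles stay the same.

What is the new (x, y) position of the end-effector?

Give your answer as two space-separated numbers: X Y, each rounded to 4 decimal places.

Answer: -4.1124 17.6640

Derivation:
joint[0] = (0.0000, 0.0000)  (base)
link 0: phi[0] = 115 = 115 deg
  cos(115 deg) = -0.4226, sin(115 deg) = 0.9063
  joint[1] = (0.0000, 0.0000) + 4.6 * (-0.4226, 0.9063) = (0.0000 + -1.9440, 0.0000 + 4.1690) = (-1.9440, 4.1690)
link 1: phi[1] = 115 + -5 = 110 deg
  cos(110 deg) = -0.3420, sin(110 deg) = 0.9397
  joint[2] = (-1.9440, 4.1690) + 5.4 * (-0.3420, 0.9397) = (-1.9440 + -1.8469, 4.1690 + 5.0743) = (-3.7910, 9.2434)
link 2: phi[2] = 115 + -5 + 10 = 120 deg
  cos(120 deg) = -0.5000, sin(120 deg) = 0.8660
  joint[3] = (-3.7910, 9.2434) + 4.7 * (-0.5000, 0.8660) = (-3.7910 + -2.3500, 9.2434 + 4.0703) = (-6.1410, 13.3137)
link 3: phi[3] = 115 + -5 + 10 + -55 = 65 deg
  cos(65 deg) = 0.4226, sin(65 deg) = 0.9063
  joint[4] = (-6.1410, 13.3137) + 4.8 * (0.4226, 0.9063) = (-6.1410 + 2.0286, 13.3137 + 4.3503) = (-4.1124, 17.6640)
End effector: (-4.1124, 17.6640)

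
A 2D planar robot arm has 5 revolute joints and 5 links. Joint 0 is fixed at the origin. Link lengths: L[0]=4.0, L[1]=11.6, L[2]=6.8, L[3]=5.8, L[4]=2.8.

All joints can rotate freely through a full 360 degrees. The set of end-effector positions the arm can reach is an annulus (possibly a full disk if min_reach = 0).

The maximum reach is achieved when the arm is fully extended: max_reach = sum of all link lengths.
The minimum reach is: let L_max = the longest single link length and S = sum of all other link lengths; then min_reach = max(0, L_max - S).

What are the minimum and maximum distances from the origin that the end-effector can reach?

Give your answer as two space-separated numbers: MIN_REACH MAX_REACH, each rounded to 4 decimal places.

Link lengths: [4.0, 11.6, 6.8, 5.8, 2.8]
max_reach = 4 + 11.6 + 6.8 + 5.8 + 2.8 = 31
L_max = max([4.0, 11.6, 6.8, 5.8, 2.8]) = 11.6
S (sum of others) = 31 - 11.6 = 19.4
min_reach = max(0, 11.6 - 19.4) = max(0, -7.8) = 0

Answer: 0.0000 31.0000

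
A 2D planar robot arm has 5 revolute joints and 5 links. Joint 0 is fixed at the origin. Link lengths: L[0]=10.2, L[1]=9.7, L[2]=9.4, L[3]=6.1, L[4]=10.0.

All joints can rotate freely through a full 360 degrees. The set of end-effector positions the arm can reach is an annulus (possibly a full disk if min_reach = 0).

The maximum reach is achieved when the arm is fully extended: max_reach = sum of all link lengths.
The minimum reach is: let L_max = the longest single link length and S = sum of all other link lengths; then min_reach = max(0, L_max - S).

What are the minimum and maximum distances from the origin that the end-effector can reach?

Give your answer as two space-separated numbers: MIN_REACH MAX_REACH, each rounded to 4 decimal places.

Answer: 0.0000 45.4000

Derivation:
Link lengths: [10.2, 9.7, 9.4, 6.1, 10.0]
max_reach = 10.2 + 9.7 + 9.4 + 6.1 + 10 = 45.4
L_max = max([10.2, 9.7, 9.4, 6.1, 10.0]) = 10.2
S (sum of others) = 45.4 - 10.2 = 35.2
min_reach = max(0, 10.2 - 35.2) = max(0, -25) = 0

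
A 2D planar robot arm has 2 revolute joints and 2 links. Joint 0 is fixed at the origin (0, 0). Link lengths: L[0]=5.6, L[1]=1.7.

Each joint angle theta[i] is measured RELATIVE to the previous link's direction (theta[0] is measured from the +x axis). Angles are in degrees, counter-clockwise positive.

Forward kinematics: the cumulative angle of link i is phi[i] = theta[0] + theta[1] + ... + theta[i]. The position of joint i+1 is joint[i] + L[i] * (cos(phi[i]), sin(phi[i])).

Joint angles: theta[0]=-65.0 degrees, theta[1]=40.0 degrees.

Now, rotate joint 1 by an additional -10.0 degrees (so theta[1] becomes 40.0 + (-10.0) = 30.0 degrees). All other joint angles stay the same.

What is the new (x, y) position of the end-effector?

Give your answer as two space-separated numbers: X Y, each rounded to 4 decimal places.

joint[0] = (0.0000, 0.0000)  (base)
link 0: phi[0] = -65 = -65 deg
  cos(-65 deg) = 0.4226, sin(-65 deg) = -0.9063
  joint[1] = (0.0000, 0.0000) + 5.6 * (0.4226, -0.9063) = (0.0000 + 2.3667, 0.0000 + -5.0753) = (2.3667, -5.0753)
link 1: phi[1] = -65 + 30 = -35 deg
  cos(-35 deg) = 0.8192, sin(-35 deg) = -0.5736
  joint[2] = (2.3667, -5.0753) + 1.7 * (0.8192, -0.5736) = (2.3667 + 1.3926, -5.0753 + -0.9751) = (3.7592, -6.0504)
End effector: (3.7592, -6.0504)

Answer: 3.7592 -6.0504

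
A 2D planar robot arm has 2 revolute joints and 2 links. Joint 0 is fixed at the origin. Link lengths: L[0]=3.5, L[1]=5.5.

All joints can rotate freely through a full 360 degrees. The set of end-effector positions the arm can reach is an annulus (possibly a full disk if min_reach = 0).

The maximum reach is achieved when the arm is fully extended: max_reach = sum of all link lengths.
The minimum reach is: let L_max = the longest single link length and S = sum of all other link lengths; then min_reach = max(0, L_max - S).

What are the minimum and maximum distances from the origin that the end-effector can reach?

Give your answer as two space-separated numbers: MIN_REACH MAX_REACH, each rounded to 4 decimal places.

Answer: 2.0000 9.0000

Derivation:
Link lengths: [3.5, 5.5]
max_reach = 3.5 + 5.5 = 9
L_max = max([3.5, 5.5]) = 5.5
S (sum of others) = 9 - 5.5 = 3.5
min_reach = max(0, 5.5 - 3.5) = max(0, 2) = 2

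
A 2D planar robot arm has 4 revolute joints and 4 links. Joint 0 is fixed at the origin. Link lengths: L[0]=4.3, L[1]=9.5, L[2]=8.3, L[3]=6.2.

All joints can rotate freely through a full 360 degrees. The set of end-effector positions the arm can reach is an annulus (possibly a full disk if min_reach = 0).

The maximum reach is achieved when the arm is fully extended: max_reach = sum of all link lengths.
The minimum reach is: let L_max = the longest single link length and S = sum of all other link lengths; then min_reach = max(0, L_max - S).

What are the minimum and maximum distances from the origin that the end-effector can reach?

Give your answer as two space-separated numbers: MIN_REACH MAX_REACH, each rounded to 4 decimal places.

Link lengths: [4.3, 9.5, 8.3, 6.2]
max_reach = 4.3 + 9.5 + 8.3 + 6.2 = 28.3
L_max = max([4.3, 9.5, 8.3, 6.2]) = 9.5
S (sum of others) = 28.3 - 9.5 = 18.8
min_reach = max(0, 9.5 - 18.8) = max(0, -9.3) = 0

Answer: 0.0000 28.3000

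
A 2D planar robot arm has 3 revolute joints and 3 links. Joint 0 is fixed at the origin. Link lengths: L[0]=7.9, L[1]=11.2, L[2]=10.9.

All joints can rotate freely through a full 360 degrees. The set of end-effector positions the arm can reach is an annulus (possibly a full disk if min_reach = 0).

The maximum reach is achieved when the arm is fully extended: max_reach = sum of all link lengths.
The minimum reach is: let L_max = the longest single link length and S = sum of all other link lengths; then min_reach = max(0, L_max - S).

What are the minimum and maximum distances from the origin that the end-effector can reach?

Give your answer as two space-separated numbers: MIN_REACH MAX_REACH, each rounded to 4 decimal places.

Link lengths: [7.9, 11.2, 10.9]
max_reach = 7.9 + 11.2 + 10.9 = 30
L_max = max([7.9, 11.2, 10.9]) = 11.2
S (sum of others) = 30 - 11.2 = 18.8
min_reach = max(0, 11.2 - 18.8) = max(0, -7.6) = 0

Answer: 0.0000 30.0000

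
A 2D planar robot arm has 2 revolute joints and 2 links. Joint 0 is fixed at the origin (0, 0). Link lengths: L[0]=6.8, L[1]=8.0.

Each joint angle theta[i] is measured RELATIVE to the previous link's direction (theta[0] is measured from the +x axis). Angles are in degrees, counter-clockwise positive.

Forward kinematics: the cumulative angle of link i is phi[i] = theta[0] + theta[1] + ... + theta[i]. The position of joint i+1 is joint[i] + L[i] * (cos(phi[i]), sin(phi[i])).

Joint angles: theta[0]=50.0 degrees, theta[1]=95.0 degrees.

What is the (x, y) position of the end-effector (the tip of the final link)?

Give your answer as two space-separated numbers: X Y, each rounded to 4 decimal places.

joint[0] = (0.0000, 0.0000)  (base)
link 0: phi[0] = 50 = 50 deg
  cos(50 deg) = 0.6428, sin(50 deg) = 0.7660
  joint[1] = (0.0000, 0.0000) + 6.8 * (0.6428, 0.7660) = (0.0000 + 4.3710, 0.0000 + 5.2091) = (4.3710, 5.2091)
link 1: phi[1] = 50 + 95 = 145 deg
  cos(145 deg) = -0.8192, sin(145 deg) = 0.5736
  joint[2] = (4.3710, 5.2091) + 8 * (-0.8192, 0.5736) = (4.3710 + -6.5532, 5.2091 + 4.5886) = (-2.1823, 9.7977)
End effector: (-2.1823, 9.7977)

Answer: -2.1823 9.7977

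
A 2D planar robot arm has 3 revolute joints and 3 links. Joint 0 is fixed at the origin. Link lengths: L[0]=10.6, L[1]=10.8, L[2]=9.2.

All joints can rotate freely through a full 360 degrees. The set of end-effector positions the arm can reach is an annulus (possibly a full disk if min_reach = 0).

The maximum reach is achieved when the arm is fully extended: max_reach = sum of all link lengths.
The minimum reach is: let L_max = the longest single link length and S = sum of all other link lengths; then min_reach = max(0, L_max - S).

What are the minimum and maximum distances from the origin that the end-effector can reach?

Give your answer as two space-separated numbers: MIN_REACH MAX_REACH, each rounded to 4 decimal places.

Link lengths: [10.6, 10.8, 9.2]
max_reach = 10.6 + 10.8 + 9.2 = 30.6
L_max = max([10.6, 10.8, 9.2]) = 10.8
S (sum of others) = 30.6 - 10.8 = 19.8
min_reach = max(0, 10.8 - 19.8) = max(0, -9) = 0

Answer: 0.0000 30.6000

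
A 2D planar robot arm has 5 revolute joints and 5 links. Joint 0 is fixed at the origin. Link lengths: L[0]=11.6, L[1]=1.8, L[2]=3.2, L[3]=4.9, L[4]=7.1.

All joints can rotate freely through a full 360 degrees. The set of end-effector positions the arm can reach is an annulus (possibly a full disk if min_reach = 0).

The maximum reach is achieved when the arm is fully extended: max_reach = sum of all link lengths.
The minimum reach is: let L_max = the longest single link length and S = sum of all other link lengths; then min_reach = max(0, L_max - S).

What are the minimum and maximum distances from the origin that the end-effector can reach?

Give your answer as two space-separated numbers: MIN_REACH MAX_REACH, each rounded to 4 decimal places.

Link lengths: [11.6, 1.8, 3.2, 4.9, 7.1]
max_reach = 11.6 + 1.8 + 3.2 + 4.9 + 7.1 = 28.6
L_max = max([11.6, 1.8, 3.2, 4.9, 7.1]) = 11.6
S (sum of others) = 28.6 - 11.6 = 17
min_reach = max(0, 11.6 - 17) = max(0, -5.4) = 0

Answer: 0.0000 28.6000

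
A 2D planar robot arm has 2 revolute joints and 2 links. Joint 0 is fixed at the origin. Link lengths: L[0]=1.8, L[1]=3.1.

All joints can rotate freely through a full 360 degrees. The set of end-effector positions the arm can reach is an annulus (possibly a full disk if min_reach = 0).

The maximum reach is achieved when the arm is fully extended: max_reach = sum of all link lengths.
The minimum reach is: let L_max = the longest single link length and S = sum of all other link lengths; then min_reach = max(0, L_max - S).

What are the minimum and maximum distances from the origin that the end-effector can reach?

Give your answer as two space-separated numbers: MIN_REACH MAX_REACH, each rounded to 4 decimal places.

Link lengths: [1.8, 3.1]
max_reach = 1.8 + 3.1 = 4.9
L_max = max([1.8, 3.1]) = 3.1
S (sum of others) = 4.9 - 3.1 = 1.8
min_reach = max(0, 3.1 - 1.8) = max(0, 1.3) = 1.3

Answer: 1.3000 4.9000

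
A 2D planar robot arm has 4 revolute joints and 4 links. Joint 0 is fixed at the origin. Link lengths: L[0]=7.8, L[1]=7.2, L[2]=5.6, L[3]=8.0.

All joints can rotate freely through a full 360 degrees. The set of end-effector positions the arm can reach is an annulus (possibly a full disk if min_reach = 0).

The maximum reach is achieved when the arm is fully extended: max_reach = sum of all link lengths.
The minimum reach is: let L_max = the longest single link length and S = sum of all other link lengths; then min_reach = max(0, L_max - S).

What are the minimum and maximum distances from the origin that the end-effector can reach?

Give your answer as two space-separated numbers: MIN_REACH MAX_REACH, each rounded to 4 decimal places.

Link lengths: [7.8, 7.2, 5.6, 8.0]
max_reach = 7.8 + 7.2 + 5.6 + 8 = 28.6
L_max = max([7.8, 7.2, 5.6, 8.0]) = 8
S (sum of others) = 28.6 - 8 = 20.6
min_reach = max(0, 8 - 20.6) = max(0, -12.6) = 0

Answer: 0.0000 28.6000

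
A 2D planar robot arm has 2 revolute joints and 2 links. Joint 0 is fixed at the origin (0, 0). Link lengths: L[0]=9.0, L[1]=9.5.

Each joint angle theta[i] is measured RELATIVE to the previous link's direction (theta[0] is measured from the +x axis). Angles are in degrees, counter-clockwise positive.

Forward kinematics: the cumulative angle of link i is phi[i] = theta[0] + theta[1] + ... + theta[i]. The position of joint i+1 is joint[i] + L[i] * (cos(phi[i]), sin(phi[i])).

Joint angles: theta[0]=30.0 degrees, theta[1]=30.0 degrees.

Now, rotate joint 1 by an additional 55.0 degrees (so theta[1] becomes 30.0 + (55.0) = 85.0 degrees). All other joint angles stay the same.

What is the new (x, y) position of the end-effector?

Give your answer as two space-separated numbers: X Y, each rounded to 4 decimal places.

joint[0] = (0.0000, 0.0000)  (base)
link 0: phi[0] = 30 = 30 deg
  cos(30 deg) = 0.8660, sin(30 deg) = 0.5000
  joint[1] = (0.0000, 0.0000) + 9 * (0.8660, 0.5000) = (0.0000 + 7.7942, 0.0000 + 4.5000) = (7.7942, 4.5000)
link 1: phi[1] = 30 + 85 = 115 deg
  cos(115 deg) = -0.4226, sin(115 deg) = 0.9063
  joint[2] = (7.7942, 4.5000) + 9.5 * (-0.4226, 0.9063) = (7.7942 + -4.0149, 4.5000 + 8.6099) = (3.7794, 13.1099)
End effector: (3.7794, 13.1099)

Answer: 3.7794 13.1099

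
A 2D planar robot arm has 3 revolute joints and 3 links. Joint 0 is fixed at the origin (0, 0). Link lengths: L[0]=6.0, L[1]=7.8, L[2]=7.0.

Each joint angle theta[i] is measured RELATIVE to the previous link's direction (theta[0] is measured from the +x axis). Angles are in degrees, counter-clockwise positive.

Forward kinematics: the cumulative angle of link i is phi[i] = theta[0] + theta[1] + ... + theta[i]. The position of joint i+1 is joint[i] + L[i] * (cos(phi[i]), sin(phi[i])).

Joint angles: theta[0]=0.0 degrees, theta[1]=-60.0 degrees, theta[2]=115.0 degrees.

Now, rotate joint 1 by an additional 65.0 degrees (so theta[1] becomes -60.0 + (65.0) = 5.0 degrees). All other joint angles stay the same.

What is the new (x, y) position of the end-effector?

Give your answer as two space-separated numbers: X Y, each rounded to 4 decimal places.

joint[0] = (0.0000, 0.0000)  (base)
link 0: phi[0] = 0 = 0 deg
  cos(0 deg) = 1.0000, sin(0 deg) = 0.0000
  joint[1] = (0.0000, 0.0000) + 6 * (1.0000, 0.0000) = (0.0000 + 6.0000, 0.0000 + 0.0000) = (6.0000, 0.0000)
link 1: phi[1] = 0 + 5 = 5 deg
  cos(5 deg) = 0.9962, sin(5 deg) = 0.0872
  joint[2] = (6.0000, 0.0000) + 7.8 * (0.9962, 0.0872) = (6.0000 + 7.7703, 0.0000 + 0.6798) = (13.7703, 0.6798)
link 2: phi[2] = 0 + 5 + 115 = 120 deg
  cos(120 deg) = -0.5000, sin(120 deg) = 0.8660
  joint[3] = (13.7703, 0.6798) + 7 * (-0.5000, 0.8660) = (13.7703 + -3.5000, 0.6798 + 6.0622) = (10.2703, 6.7420)
End effector: (10.2703, 6.7420)

Answer: 10.2703 6.7420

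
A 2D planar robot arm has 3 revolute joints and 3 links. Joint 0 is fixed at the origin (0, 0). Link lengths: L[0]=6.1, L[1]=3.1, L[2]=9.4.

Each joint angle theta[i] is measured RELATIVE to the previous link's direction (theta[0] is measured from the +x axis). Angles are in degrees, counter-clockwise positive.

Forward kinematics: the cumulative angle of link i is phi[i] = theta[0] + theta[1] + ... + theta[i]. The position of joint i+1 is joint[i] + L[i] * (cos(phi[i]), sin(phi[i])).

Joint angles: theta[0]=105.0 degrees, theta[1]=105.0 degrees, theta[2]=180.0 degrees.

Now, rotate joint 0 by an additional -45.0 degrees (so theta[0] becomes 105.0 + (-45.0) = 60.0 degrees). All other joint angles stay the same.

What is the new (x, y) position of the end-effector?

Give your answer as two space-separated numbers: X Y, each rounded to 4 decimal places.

Answer: 9.1353 3.6522

Derivation:
joint[0] = (0.0000, 0.0000)  (base)
link 0: phi[0] = 60 = 60 deg
  cos(60 deg) = 0.5000, sin(60 deg) = 0.8660
  joint[1] = (0.0000, 0.0000) + 6.1 * (0.5000, 0.8660) = (0.0000 + 3.0500, 0.0000 + 5.2828) = (3.0500, 5.2828)
link 1: phi[1] = 60 + 105 = 165 deg
  cos(165 deg) = -0.9659, sin(165 deg) = 0.2588
  joint[2] = (3.0500, 5.2828) + 3.1 * (-0.9659, 0.2588) = (3.0500 + -2.9944, 5.2828 + 0.8023) = (0.0556, 6.0851)
link 2: phi[2] = 60 + 105 + 180 = 345 deg
  cos(345 deg) = 0.9659, sin(345 deg) = -0.2588
  joint[3] = (0.0556, 6.0851) + 9.4 * (0.9659, -0.2588) = (0.0556 + 9.0797, 6.0851 + -2.4329) = (9.1353, 3.6522)
End effector: (9.1353, 3.6522)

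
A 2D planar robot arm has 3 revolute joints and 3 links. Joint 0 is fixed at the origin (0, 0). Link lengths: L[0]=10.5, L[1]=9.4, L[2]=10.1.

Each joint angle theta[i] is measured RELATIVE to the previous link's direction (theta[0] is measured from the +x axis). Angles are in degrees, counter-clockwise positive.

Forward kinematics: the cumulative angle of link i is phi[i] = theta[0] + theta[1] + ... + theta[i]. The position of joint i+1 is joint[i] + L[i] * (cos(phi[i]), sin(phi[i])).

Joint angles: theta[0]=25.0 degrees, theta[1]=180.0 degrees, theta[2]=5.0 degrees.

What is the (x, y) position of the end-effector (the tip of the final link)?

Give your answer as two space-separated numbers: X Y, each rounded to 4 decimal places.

joint[0] = (0.0000, 0.0000)  (base)
link 0: phi[0] = 25 = 25 deg
  cos(25 deg) = 0.9063, sin(25 deg) = 0.4226
  joint[1] = (0.0000, 0.0000) + 10.5 * (0.9063, 0.4226) = (0.0000 + 9.5162, 0.0000 + 4.4375) = (9.5162, 4.4375)
link 1: phi[1] = 25 + 180 = 205 deg
  cos(205 deg) = -0.9063, sin(205 deg) = -0.4226
  joint[2] = (9.5162, 4.4375) + 9.4 * (-0.9063, -0.4226) = (9.5162 + -8.5193, 4.4375 + -3.9726) = (0.9969, 0.4649)
link 2: phi[2] = 25 + 180 + 5 = 210 deg
  cos(210 deg) = -0.8660, sin(210 deg) = -0.5000
  joint[3] = (0.9969, 0.4649) + 10.1 * (-0.8660, -0.5000) = (0.9969 + -8.7469, 0.4649 + -5.0500) = (-7.7499, -4.5851)
End effector: (-7.7499, -4.5851)

Answer: -7.7499 -4.5851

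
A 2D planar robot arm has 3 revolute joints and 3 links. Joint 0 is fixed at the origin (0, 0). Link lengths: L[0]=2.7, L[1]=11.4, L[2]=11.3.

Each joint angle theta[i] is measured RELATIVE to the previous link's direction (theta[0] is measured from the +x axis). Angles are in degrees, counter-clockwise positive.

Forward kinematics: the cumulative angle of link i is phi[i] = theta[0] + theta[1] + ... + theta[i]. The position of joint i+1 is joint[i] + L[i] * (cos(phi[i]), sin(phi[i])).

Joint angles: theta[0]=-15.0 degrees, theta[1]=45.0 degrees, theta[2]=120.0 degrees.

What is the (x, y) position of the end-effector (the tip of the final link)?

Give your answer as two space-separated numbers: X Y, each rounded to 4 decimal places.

Answer: 2.6946 10.6512

Derivation:
joint[0] = (0.0000, 0.0000)  (base)
link 0: phi[0] = -15 = -15 deg
  cos(-15 deg) = 0.9659, sin(-15 deg) = -0.2588
  joint[1] = (0.0000, 0.0000) + 2.7 * (0.9659, -0.2588) = (0.0000 + 2.6080, 0.0000 + -0.6988) = (2.6080, -0.6988)
link 1: phi[1] = -15 + 45 = 30 deg
  cos(30 deg) = 0.8660, sin(30 deg) = 0.5000
  joint[2] = (2.6080, -0.6988) + 11.4 * (0.8660, 0.5000) = (2.6080 + 9.8727, -0.6988 + 5.7000) = (12.4807, 5.0012)
link 2: phi[2] = -15 + 45 + 120 = 150 deg
  cos(150 deg) = -0.8660, sin(150 deg) = 0.5000
  joint[3] = (12.4807, 5.0012) + 11.3 * (-0.8660, 0.5000) = (12.4807 + -9.7861, 5.0012 + 5.6500) = (2.6946, 10.6512)
End effector: (2.6946, 10.6512)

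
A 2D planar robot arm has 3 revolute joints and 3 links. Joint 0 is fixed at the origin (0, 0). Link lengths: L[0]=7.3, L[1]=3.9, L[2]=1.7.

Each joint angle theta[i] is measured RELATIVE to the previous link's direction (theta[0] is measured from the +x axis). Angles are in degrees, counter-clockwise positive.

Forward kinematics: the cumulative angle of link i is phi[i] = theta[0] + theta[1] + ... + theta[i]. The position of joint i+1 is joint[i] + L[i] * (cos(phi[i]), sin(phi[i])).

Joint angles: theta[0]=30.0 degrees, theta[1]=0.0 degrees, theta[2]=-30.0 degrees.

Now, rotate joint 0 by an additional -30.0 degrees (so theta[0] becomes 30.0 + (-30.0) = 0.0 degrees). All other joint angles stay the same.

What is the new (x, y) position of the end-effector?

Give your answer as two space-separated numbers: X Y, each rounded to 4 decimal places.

joint[0] = (0.0000, 0.0000)  (base)
link 0: phi[0] = 0 = 0 deg
  cos(0 deg) = 1.0000, sin(0 deg) = 0.0000
  joint[1] = (0.0000, 0.0000) + 7.3 * (1.0000, 0.0000) = (0.0000 + 7.3000, 0.0000 + 0.0000) = (7.3000, 0.0000)
link 1: phi[1] = 0 + 0 = 0 deg
  cos(0 deg) = 1.0000, sin(0 deg) = 0.0000
  joint[2] = (7.3000, 0.0000) + 3.9 * (1.0000, 0.0000) = (7.3000 + 3.9000, 0.0000 + 0.0000) = (11.2000, 0.0000)
link 2: phi[2] = 0 + 0 + -30 = -30 deg
  cos(-30 deg) = 0.8660, sin(-30 deg) = -0.5000
  joint[3] = (11.2000, 0.0000) + 1.7 * (0.8660, -0.5000) = (11.2000 + 1.4722, 0.0000 + -0.8500) = (12.6722, -0.8500)
End effector: (12.6722, -0.8500)

Answer: 12.6722 -0.8500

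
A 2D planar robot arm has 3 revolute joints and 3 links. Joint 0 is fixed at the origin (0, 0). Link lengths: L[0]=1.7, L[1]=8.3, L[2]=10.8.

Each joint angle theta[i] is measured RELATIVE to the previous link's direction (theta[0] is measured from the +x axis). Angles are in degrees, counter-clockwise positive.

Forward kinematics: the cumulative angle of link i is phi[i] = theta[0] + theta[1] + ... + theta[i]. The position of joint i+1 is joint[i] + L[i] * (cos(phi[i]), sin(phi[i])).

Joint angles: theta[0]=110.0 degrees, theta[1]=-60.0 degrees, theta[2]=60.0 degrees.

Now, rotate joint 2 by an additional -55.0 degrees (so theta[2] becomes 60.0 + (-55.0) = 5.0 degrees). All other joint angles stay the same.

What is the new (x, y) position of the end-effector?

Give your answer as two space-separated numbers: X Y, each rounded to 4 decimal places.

Answer: 10.9483 16.8025

Derivation:
joint[0] = (0.0000, 0.0000)  (base)
link 0: phi[0] = 110 = 110 deg
  cos(110 deg) = -0.3420, sin(110 deg) = 0.9397
  joint[1] = (0.0000, 0.0000) + 1.7 * (-0.3420, 0.9397) = (0.0000 + -0.5814, 0.0000 + 1.5975) = (-0.5814, 1.5975)
link 1: phi[1] = 110 + -60 = 50 deg
  cos(50 deg) = 0.6428, sin(50 deg) = 0.7660
  joint[2] = (-0.5814, 1.5975) + 8.3 * (0.6428, 0.7660) = (-0.5814 + 5.3351, 1.5975 + 6.3582) = (4.7537, 7.9556)
link 2: phi[2] = 110 + -60 + 5 = 55 deg
  cos(55 deg) = 0.5736, sin(55 deg) = 0.8192
  joint[3] = (4.7537, 7.9556) + 10.8 * (0.5736, 0.8192) = (4.7537 + 6.1946, 7.9556 + 8.8468) = (10.9483, 16.8025)
End effector: (10.9483, 16.8025)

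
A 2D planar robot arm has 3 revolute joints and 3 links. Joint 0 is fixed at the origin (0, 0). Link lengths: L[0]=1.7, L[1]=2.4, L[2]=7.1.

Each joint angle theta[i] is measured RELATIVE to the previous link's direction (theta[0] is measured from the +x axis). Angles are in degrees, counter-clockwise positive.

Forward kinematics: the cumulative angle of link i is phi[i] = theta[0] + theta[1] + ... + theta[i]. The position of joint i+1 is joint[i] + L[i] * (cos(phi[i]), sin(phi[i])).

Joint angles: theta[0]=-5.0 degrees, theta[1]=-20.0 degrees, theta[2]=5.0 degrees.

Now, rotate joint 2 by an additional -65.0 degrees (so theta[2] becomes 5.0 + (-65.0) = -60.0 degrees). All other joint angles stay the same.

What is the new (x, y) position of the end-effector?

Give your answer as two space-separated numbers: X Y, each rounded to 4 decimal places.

joint[0] = (0.0000, 0.0000)  (base)
link 0: phi[0] = -5 = -5 deg
  cos(-5 deg) = 0.9962, sin(-5 deg) = -0.0872
  joint[1] = (0.0000, 0.0000) + 1.7 * (0.9962, -0.0872) = (0.0000 + 1.6935, 0.0000 + -0.1482) = (1.6935, -0.1482)
link 1: phi[1] = -5 + -20 = -25 deg
  cos(-25 deg) = 0.9063, sin(-25 deg) = -0.4226
  joint[2] = (1.6935, -0.1482) + 2.4 * (0.9063, -0.4226) = (1.6935 + 2.1751, -0.1482 + -1.0143) = (3.8687, -1.1624)
link 2: phi[2] = -5 + -20 + -60 = -85 deg
  cos(-85 deg) = 0.0872, sin(-85 deg) = -0.9962
  joint[3] = (3.8687, -1.1624) + 7.1 * (0.0872, -0.9962) = (3.8687 + 0.6188, -1.1624 + -7.0730) = (4.4875, -8.2354)
End effector: (4.4875, -8.2354)

Answer: 4.4875 -8.2354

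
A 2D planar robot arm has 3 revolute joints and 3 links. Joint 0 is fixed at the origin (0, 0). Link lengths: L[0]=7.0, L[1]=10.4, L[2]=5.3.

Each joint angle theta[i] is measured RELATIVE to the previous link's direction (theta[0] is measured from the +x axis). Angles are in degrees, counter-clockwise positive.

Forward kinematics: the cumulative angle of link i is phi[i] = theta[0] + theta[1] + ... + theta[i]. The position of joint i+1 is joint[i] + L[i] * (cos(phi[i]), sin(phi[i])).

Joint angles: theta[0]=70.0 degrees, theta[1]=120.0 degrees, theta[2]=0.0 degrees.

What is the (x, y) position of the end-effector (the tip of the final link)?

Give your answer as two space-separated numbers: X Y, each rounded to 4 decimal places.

joint[0] = (0.0000, 0.0000)  (base)
link 0: phi[0] = 70 = 70 deg
  cos(70 deg) = 0.3420, sin(70 deg) = 0.9397
  joint[1] = (0.0000, 0.0000) + 7 * (0.3420, 0.9397) = (0.0000 + 2.3941, 0.0000 + 6.5778) = (2.3941, 6.5778)
link 1: phi[1] = 70 + 120 = 190 deg
  cos(190 deg) = -0.9848, sin(190 deg) = -0.1736
  joint[2] = (2.3941, 6.5778) + 10.4 * (-0.9848, -0.1736) = (2.3941 + -10.2420, 6.5778 + -1.8059) = (-7.8479, 4.7719)
link 2: phi[2] = 70 + 120 + 0 = 190 deg
  cos(190 deg) = -0.9848, sin(190 deg) = -0.1736
  joint[3] = (-7.8479, 4.7719) + 5.3 * (-0.9848, -0.1736) = (-7.8479 + -5.2195, 4.7719 + -0.9203) = (-13.0673, 3.8516)
End effector: (-13.0673, 3.8516)

Answer: -13.0673 3.8516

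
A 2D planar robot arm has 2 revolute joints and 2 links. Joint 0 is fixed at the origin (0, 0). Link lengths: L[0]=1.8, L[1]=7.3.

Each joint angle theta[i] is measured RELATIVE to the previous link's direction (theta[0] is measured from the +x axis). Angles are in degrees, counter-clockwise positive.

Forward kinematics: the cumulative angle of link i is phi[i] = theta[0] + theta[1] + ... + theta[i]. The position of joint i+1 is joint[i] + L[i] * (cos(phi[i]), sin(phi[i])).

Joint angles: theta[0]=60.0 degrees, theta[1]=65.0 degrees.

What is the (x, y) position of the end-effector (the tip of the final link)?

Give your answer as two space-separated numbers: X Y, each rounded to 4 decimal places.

Answer: -3.2871 7.5387

Derivation:
joint[0] = (0.0000, 0.0000)  (base)
link 0: phi[0] = 60 = 60 deg
  cos(60 deg) = 0.5000, sin(60 deg) = 0.8660
  joint[1] = (0.0000, 0.0000) + 1.8 * (0.5000, 0.8660) = (0.0000 + 0.9000, 0.0000 + 1.5588) = (0.9000, 1.5588)
link 1: phi[1] = 60 + 65 = 125 deg
  cos(125 deg) = -0.5736, sin(125 deg) = 0.8192
  joint[2] = (0.9000, 1.5588) + 7.3 * (-0.5736, 0.8192) = (0.9000 + -4.1871, 1.5588 + 5.9798) = (-3.2871, 7.5387)
End effector: (-3.2871, 7.5387)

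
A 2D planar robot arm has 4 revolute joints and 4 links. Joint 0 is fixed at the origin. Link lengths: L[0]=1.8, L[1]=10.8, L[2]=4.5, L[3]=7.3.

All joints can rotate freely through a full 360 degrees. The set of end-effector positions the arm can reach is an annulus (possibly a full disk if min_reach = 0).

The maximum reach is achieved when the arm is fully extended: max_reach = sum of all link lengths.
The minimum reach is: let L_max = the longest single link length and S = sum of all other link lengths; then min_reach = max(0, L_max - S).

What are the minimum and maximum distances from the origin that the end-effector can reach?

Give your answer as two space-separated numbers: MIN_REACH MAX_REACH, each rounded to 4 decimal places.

Link lengths: [1.8, 10.8, 4.5, 7.3]
max_reach = 1.8 + 10.8 + 4.5 + 7.3 = 24.4
L_max = max([1.8, 10.8, 4.5, 7.3]) = 10.8
S (sum of others) = 24.4 - 10.8 = 13.6
min_reach = max(0, 10.8 - 13.6) = max(0, -2.8) = 0

Answer: 0.0000 24.4000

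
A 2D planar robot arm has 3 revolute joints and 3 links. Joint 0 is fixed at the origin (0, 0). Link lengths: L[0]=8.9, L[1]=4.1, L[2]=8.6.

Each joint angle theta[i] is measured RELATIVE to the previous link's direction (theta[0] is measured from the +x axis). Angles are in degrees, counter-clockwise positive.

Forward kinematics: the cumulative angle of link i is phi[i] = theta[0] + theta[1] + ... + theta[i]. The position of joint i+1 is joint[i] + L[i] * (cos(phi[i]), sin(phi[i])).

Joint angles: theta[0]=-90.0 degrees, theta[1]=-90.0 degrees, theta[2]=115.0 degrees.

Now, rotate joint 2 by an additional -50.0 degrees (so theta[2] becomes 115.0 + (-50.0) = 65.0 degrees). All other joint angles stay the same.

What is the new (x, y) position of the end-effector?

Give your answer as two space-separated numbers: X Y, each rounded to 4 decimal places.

Answer: -7.7345 -16.6942

Derivation:
joint[0] = (0.0000, 0.0000)  (base)
link 0: phi[0] = -90 = -90 deg
  cos(-90 deg) = 0.0000, sin(-90 deg) = -1.0000
  joint[1] = (0.0000, 0.0000) + 8.9 * (0.0000, -1.0000) = (0.0000 + 0.0000, 0.0000 + -8.9000) = (0.0000, -8.9000)
link 1: phi[1] = -90 + -90 = -180 deg
  cos(-180 deg) = -1.0000, sin(-180 deg) = -0.0000
  joint[2] = (0.0000, -8.9000) + 4.1 * (-1.0000, -0.0000) = (0.0000 + -4.1000, -8.9000 + -0.0000) = (-4.1000, -8.9000)
link 2: phi[2] = -90 + -90 + 65 = -115 deg
  cos(-115 deg) = -0.4226, sin(-115 deg) = -0.9063
  joint[3] = (-4.1000, -8.9000) + 8.6 * (-0.4226, -0.9063) = (-4.1000 + -3.6345, -8.9000 + -7.7942) = (-7.7345, -16.6942)
End effector: (-7.7345, -16.6942)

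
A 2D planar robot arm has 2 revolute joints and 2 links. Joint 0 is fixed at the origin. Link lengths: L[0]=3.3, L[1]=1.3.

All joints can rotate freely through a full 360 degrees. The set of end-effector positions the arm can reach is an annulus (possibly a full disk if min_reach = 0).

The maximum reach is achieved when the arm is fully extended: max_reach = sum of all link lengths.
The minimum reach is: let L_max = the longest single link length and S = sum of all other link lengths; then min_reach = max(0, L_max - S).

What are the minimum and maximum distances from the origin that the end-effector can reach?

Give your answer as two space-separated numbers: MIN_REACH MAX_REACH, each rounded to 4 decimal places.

Answer: 2.0000 4.6000

Derivation:
Link lengths: [3.3, 1.3]
max_reach = 3.3 + 1.3 = 4.6
L_max = max([3.3, 1.3]) = 3.3
S (sum of others) = 4.6 - 3.3 = 1.3
min_reach = max(0, 3.3 - 1.3) = max(0, 2) = 2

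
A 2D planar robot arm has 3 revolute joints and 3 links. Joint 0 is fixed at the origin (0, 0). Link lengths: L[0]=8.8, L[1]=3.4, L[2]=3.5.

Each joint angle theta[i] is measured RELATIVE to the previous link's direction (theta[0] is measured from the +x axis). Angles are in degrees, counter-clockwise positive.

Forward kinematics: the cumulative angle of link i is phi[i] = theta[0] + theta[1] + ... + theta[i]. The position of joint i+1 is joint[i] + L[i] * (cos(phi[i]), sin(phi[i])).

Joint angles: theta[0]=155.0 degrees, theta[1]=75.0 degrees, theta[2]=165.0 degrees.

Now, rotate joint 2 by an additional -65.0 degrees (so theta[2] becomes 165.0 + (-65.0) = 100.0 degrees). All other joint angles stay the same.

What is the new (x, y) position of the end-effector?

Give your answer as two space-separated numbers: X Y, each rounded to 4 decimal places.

joint[0] = (0.0000, 0.0000)  (base)
link 0: phi[0] = 155 = 155 deg
  cos(155 deg) = -0.9063, sin(155 deg) = 0.4226
  joint[1] = (0.0000, 0.0000) + 8.8 * (-0.9063, 0.4226) = (0.0000 + -7.9755, 0.0000 + 3.7190) = (-7.9755, 3.7190)
link 1: phi[1] = 155 + 75 = 230 deg
  cos(230 deg) = -0.6428, sin(230 deg) = -0.7660
  joint[2] = (-7.9755, 3.7190) + 3.4 * (-0.6428, -0.7660) = (-7.9755 + -2.1855, 3.7190 + -2.6046) = (-10.1610, 1.1145)
link 2: phi[2] = 155 + 75 + 100 = 330 deg
  cos(330 deg) = 0.8660, sin(330 deg) = -0.5000
  joint[3] = (-10.1610, 1.1145) + 3.5 * (0.8660, -0.5000) = (-10.1610 + 3.0311, 1.1145 + -1.7500) = (-7.1299, -0.6355)
End effector: (-7.1299, -0.6355)

Answer: -7.1299 -0.6355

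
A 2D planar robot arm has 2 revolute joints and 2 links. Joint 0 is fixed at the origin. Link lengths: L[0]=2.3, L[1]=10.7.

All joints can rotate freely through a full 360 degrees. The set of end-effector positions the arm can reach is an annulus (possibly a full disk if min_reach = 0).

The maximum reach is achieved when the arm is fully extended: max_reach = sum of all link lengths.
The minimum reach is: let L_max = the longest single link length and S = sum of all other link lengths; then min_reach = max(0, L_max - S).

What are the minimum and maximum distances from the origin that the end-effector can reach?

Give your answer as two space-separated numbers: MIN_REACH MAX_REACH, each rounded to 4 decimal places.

Link lengths: [2.3, 10.7]
max_reach = 2.3 + 10.7 = 13
L_max = max([2.3, 10.7]) = 10.7
S (sum of others) = 13 - 10.7 = 2.3
min_reach = max(0, 10.7 - 2.3) = max(0, 8.4) = 8.4

Answer: 8.4000 13.0000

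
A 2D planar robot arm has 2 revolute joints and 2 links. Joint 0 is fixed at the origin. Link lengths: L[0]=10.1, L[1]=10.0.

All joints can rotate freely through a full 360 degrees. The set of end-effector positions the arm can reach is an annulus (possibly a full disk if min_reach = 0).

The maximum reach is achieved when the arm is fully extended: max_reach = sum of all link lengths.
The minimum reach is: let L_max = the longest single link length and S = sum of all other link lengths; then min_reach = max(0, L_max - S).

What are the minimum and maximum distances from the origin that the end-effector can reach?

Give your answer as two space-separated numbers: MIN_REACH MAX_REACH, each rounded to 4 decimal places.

Answer: 0.1000 20.1000

Derivation:
Link lengths: [10.1, 10.0]
max_reach = 10.1 + 10 = 20.1
L_max = max([10.1, 10.0]) = 10.1
S (sum of others) = 20.1 - 10.1 = 10
min_reach = max(0, 10.1 - 10) = max(0, 0.1) = 0.1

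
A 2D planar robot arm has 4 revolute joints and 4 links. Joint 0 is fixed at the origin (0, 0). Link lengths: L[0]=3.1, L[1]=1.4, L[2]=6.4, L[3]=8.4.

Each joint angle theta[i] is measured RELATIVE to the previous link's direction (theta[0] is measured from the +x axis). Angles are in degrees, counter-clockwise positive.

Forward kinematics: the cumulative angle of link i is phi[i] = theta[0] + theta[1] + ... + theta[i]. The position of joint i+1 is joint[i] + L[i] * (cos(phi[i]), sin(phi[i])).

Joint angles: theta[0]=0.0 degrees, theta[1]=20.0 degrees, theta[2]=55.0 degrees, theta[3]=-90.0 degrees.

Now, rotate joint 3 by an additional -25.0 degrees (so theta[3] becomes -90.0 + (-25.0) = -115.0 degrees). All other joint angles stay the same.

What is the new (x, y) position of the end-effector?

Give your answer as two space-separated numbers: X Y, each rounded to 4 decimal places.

joint[0] = (0.0000, 0.0000)  (base)
link 0: phi[0] = 0 = 0 deg
  cos(0 deg) = 1.0000, sin(0 deg) = 0.0000
  joint[1] = (0.0000, 0.0000) + 3.1 * (1.0000, 0.0000) = (0.0000 + 3.1000, 0.0000 + 0.0000) = (3.1000, 0.0000)
link 1: phi[1] = 0 + 20 = 20 deg
  cos(20 deg) = 0.9397, sin(20 deg) = 0.3420
  joint[2] = (3.1000, 0.0000) + 1.4 * (0.9397, 0.3420) = (3.1000 + 1.3156, 0.0000 + 0.4788) = (4.4156, 0.4788)
link 2: phi[2] = 0 + 20 + 55 = 75 deg
  cos(75 deg) = 0.2588, sin(75 deg) = 0.9659
  joint[3] = (4.4156, 0.4788) + 6.4 * (0.2588, 0.9659) = (4.4156 + 1.6564, 0.4788 + 6.1819) = (6.0720, 6.6608)
link 3: phi[3] = 0 + 20 + 55 + -115 = -40 deg
  cos(-40 deg) = 0.7660, sin(-40 deg) = -0.6428
  joint[4] = (6.0720, 6.6608) + 8.4 * (0.7660, -0.6428) = (6.0720 + 6.4348, 6.6608 + -5.3994) = (12.5068, 1.2613)
End effector: (12.5068, 1.2613)

Answer: 12.5068 1.2613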